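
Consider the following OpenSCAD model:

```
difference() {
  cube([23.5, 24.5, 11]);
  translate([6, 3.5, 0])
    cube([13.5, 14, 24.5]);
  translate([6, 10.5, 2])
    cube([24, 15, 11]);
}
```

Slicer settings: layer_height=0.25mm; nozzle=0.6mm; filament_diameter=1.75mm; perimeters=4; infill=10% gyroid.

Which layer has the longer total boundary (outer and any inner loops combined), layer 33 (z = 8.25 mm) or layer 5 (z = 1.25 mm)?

Layer 33 (z = 8.25): the cube (footprint 23.5×24.5) is included at this height (perimeter 96.00 mm); the cube at (6, 3.5) is present — its section is the full 13.5×14 rectangle (perimeter 55.00 mm); the cube at (6, 10.5) (footprint 24×15) is included at this height (perimeter 78.00 mm); After the difference (first − rest): starting from the 23.5×24.5 cube, the 13.5×14 cube at (6, 3.5) lies wholly inside it (removes its full 189.00 mm² and its 55.00 mm outline becomes a hole wall); the 24×15 cube at (6, 10.5) partially overlaps it — only the 150.50 mm² overlap (of its 360.00 mm²) is removed, clipping the outline — boundary = 110.00 mm. So its perimeter = 110.00 mm. Layer 5 (z = 1.25): the cube is present — its section is the full 23.5×24.5 rectangle (perimeter 96.00 mm); the 13.5×14 cube at (6, 3.5) contributes its full rectangle (perimeter 55.00 mm); the cube at (6, 10.5) does not reach this height (z outside [2, 13]); Taking the first minus the rest: starting from the 23.5×24.5 cube, the 13.5×14 cube at (6, 3.5) lies wholly inside it (removes its full 189.00 mm² and its 55.00 mm outline becomes a hole wall) — boundary (outer + 1 inner loop) = 151.00 mm. So its perimeter = 151.00 mm. Layer 5 is larger (151.00 vs 110.00 mm).

layer 5 (z = 1.25 mm)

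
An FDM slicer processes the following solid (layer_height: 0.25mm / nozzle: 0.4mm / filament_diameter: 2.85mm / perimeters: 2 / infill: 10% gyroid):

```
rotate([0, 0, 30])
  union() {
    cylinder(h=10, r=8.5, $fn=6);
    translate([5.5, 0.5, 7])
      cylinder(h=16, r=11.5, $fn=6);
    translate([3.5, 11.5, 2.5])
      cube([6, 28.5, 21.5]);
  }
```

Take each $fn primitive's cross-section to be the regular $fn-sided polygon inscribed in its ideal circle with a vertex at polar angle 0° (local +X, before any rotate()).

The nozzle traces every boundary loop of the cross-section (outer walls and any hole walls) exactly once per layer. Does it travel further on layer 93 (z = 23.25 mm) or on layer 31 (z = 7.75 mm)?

layer 31 (z = 7.75 mm)

Layer 93 (z = 23.25): the cylinder is not intersected at this z (z outside [0, 10]); the cylinder at (5.5, 0.5) does not reach this height (z outside [7, 23]); the 6×28.5 cube at (3.5, 11.5) contributes its full rectangle (perimeter 69.00 mm); Combining (union): only the 6×28.5 cube at (3.5, 11.5) is present, so the union is just that shape — boundary = 69.00 mm; (rotated 30° about Z; rotation is an isometry so areas/perimeters/island counts are preserved). So its perimeter = 69.00 mm. Layer 31 (z = 7.75): the cylinder: section is a regular 6-gon, circumradius r=8.5 (perimeter = 2·6·8.500·sin(180°/6) = 51.00 mm); the r=11.5 cylinder at (5.5, 0.5) contributes a regular 6-gon of circumradius 11.5 (perimeter = 2·6·11.500·sin(180°/6) = 69.00 mm); the 6×28.5 cube at (3.5, 11.5) contributes its full rectangle (perimeter 69.00 mm); Merging all regions: the regions partially overlap (shared area 150.76 mm²), so the edge portions inside another operand are dropped and the merged outline is re-measured after clipping — boundary = 143.00 mm; (rotated 30° about Z; rotation is an isometry so areas/perimeters/island counts are preserved). So its perimeter = 143.00 mm. Layer 31 is larger (143.00 vs 69.00 mm).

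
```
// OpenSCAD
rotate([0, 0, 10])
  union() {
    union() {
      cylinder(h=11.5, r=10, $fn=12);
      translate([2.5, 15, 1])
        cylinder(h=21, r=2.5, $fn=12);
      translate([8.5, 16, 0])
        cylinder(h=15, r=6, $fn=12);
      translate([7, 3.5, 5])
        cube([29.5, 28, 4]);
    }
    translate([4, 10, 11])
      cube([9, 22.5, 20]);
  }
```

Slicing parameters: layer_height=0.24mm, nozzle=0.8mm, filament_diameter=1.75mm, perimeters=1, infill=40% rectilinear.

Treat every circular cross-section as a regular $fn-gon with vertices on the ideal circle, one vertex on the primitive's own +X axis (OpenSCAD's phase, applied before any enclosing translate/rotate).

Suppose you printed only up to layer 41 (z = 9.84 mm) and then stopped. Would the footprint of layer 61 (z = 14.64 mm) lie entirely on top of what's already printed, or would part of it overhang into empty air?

part overhangs

Compare the two slices. At z = 9.84: the r=10 cylinder gives a regular 12-gon of circumradius 10 (constant along its height) (area = (12/2)·10.000²·sin(360°/12) = 300.00 mm²); the cylinder at (2.5, 15): section is a regular 12-gon, circumradius r=2.5 (area = (12/2)·2.500²·sin(360°/12) = 18.75 mm²); the cylinder at (8.5, 16): section is a regular 12-gon, circumradius r=6 (area = (12/2)·6.000²·sin(360°/12) = 108.00 mm²); the cube at (7, 3.5) is not intersected at this z (z outside [5, 9]); Taking the union: the regions partially overlap — summed areas 426.75 mm² minus the doubly-counted overlap 7.54 mm² gives 419.21 mm² — area = 419.21 mm²; the cube at (4, 10) is not intersected at this z (z outside [11, 31]); Taking the union: only the result so far is present, so the union is just that shape — area = 419.21 mm²; (rotated 10° about Z; rotation is an isometry so areas/perimeters/island counts are preserved). At z = 14.64: the cylinder does not reach this height (z outside [0, 11.5]); the cylinder at (2.5, 15): section is a regular 12-gon, circumradius r=2.5 (area = (12/2)·2.500²·sin(360°/12) = 18.75 mm²); the cylinder at (8.5, 16): section is a regular 12-gon, circumradius r=6 (area = (12/2)·6.000²·sin(360°/12) = 108.00 mm²); the cube at (7, 3.5) is not intersected at this z (z outside [5, 9]); Merging all regions: the regions partially overlap — summed areas 126.75 mm² minus the doubly-counted overlap 7.54 mm² gives 119.21 mm² — area = 119.21 mm²; the 9×22.5 cube at (4, 10) contributes its full rectangle (area 202.50 mm²); Taking the union: the regions partially overlap — summed areas 321.71 mm² minus the doubly-counted overlap 93.85 mm² gives 227.86 mm² — area = 227.86 mm²; (rotated 10° about Z; rotation is an isometry so areas/perimeters/island counts are preserved). Checking containment: at z = 14.64 the cross-section extends beyond the z = 9.84 cross-section by about 108.65 mm².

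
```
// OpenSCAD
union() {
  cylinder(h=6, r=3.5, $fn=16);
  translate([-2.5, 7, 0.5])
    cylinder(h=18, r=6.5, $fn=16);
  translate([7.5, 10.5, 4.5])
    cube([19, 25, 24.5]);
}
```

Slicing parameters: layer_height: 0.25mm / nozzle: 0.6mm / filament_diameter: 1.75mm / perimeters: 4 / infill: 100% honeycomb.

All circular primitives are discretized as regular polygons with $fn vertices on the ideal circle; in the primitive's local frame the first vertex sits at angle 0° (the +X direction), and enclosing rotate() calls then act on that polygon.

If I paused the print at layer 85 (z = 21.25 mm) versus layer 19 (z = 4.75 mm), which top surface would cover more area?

layer 19 (z = 4.75 mm)

Layer 85 (z = 21.25): the cylinder is absent (z outside [0, 6]); the cylinder at (-2.5, 7) is absent (z outside [0.5, 18.5]); the 19×25 cube at (7.5, 10.5) contributes its full rectangle (area 475.00 mm²); Taking the union: only the 19×25 cube at (7.5, 10.5) is present, so the union is just that shape — area = 475.00 mm². So its area = 475.00 mm². Layer 19 (z = 4.75): the r=3.5 cylinder gives a regular 16-gon of circumradius 3.5 (constant along its height) (area = (16/2)·3.500²·sin(360°/16) = 37.50 mm²); the cylinder at (-2.5, 7): section is a regular 16-gon, circumradius r=6.5 (area = (16/2)·6.500²·sin(360°/16) = 129.35 mm²); the cube at (7.5, 10.5) (footprint 19×25) is included at this height (area 475.00 mm²); Taking the union: the regions partially overlap — summed areas 641.85 mm² minus the doubly-counted overlap 10.17 mm² gives 631.68 mm² — area = 631.68 mm². So its area = 631.68 mm². Layer 19 is larger (631.68 vs 475.00 mm²).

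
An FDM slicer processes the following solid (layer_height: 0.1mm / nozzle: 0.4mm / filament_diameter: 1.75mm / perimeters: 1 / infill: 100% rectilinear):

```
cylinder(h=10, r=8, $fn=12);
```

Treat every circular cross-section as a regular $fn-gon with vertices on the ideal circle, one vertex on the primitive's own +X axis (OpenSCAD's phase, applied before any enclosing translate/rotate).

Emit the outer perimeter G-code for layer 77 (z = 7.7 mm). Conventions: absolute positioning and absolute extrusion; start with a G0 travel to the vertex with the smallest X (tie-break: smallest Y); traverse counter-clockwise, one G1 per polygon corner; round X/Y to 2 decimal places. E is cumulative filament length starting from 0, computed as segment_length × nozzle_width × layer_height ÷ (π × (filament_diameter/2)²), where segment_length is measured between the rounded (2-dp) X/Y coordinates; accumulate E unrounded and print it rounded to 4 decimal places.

At z = 7.7 mm: the r=8 cylinder gives a regular 12-gon of circumradius 8 (constant along its height). The outline is a single polygon with 12 vertices. Extrusion per mm of travel: 0.4 × 0.1 / (π × 0.875²) = 0.016630. Accumulating E over each segment gives final E = 0.8265.

G0 X-8.00 Y0.00 Z7.70
G1 X-6.93 Y-4.00 E0.0689
G1 X-4.00 Y-6.93 E0.1378
G1 X0.00 Y-8.00 E0.2066
G1 X4.00 Y-6.93 E0.2755
G1 X6.93 Y-4.00 E0.3444
G1 X8.00 Y0.00 E0.4133
G1 X6.93 Y4.00 E0.4821
G1 X4.00 Y6.93 E0.5510
G1 X0.00 Y8.00 E0.6199
G1 X-4.00 Y6.93 E0.6887
G1 X-6.93 Y4.00 E0.7577
G1 X-8.00 Y0.00 E0.8265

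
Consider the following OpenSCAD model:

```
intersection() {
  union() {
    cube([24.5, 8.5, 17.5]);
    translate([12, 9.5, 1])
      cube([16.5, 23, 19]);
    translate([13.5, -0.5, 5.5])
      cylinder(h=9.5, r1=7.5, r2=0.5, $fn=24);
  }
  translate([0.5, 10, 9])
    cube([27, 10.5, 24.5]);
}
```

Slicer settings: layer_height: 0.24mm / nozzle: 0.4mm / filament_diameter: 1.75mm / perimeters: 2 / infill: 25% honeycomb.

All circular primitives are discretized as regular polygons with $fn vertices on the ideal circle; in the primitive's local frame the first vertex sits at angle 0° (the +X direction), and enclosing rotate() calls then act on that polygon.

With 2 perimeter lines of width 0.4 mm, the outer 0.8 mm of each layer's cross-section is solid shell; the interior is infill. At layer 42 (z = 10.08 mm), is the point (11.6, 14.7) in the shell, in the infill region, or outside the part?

outside

At z = 10.08 mm: the cube is present — its section is the full 24.5×8.5 rectangle; the 16.5×23 cube at (12, 9.5) contributes its full rectangle; the cone at (13.5, -0.5) (r1=7.5→r2=0.5) has section circumradius 4.125 here — a regular 24-gon; Taking the union: the regions partially overlap (shared area 22.33 mm²), so overlapping operands fuse into one piece — 2 connected regions; the cube at (0.5, 10) is present — its section is the full 27×10.5 rectangle; Keeping only the common overlap: the 27×10.5 cube at (0.5, 10) partially overlaps that combined region; clipping to the common part keeps 162.75 mm² — 1 connected region. Overall, the cross-section is a single solid region. The nearest boundary edge runs (12.00, 10.00)→(12.00, 20.50); distance from the point to it = 0.40 mm. The point is not inside any of the regions above, so it lies outside the cross-section (0.40 mm from the nearest boundary).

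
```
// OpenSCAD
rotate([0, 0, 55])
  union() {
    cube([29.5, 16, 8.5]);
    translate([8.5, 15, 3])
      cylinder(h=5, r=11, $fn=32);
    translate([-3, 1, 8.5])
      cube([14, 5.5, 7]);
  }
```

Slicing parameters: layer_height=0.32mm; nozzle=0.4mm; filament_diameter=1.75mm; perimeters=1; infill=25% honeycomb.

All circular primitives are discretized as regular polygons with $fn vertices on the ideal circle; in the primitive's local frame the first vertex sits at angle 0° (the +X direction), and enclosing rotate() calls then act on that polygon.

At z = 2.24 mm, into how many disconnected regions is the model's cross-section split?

1

At z = 2.24 mm: the cube is present — its section is the full 29.5×16 rectangle; the cylinder at (8.5, 15) does not reach this height (z outside [3, 8]); the cube at (-3, 1) does not reach this height (z outside [8.5, 15.5]); Taking the union: only the 29.5×16 cube is present, so the union is just that shape — 1 connected region; (rotated 55° about Z; rotation is an isometry so areas/perimeters/island counts are preserved). The result has 1 disconnected region.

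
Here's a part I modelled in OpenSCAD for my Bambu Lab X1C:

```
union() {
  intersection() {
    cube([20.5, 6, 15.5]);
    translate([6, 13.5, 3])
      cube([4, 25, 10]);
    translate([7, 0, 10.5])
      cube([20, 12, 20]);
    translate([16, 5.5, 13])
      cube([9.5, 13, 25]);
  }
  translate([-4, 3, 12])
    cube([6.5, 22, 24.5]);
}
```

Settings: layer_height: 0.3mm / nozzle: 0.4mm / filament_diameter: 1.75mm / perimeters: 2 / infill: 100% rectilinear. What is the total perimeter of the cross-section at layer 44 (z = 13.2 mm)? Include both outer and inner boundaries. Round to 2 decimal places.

At z = 13.2 mm: the cube is present — its section is the full 20.5×6 rectangle (perimeter 53.00 mm); the cube at (6, 13.5) is not intersected at this z (z outside [3, 13]); the cube at (7, 0) is present — its section is the full 20×12 rectangle (perimeter 64.00 mm); the cube at (16, 5.5) is present — its section is the full 9.5×13 rectangle (perimeter 45.00 mm); Keeping only the common overlap: at least one operand is absent at this height, so nothing remains; the 6.5×22 cube at (-4, 3) contributes its full rectangle (perimeter 57.00 mm); Taking the union: only the 6.5×22 cube at (-4, 3) is present, so the union is just that shape — boundary = 57.00 mm. Overall, the cross-section is a single solid region. Total boundary length (outer) = 57.00 mm.

57.00 mm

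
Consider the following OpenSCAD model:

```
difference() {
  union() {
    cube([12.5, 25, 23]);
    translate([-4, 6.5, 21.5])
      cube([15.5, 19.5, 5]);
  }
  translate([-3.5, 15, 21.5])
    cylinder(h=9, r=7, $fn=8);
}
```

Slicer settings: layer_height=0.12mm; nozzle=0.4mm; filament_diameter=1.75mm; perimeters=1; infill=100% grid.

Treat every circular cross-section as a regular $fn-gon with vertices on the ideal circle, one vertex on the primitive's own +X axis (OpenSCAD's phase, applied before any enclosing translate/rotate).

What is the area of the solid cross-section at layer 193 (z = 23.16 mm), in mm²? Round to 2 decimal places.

226.06 mm²

At z = 23.16 mm: the cube is absent (z outside [0, 23]); the 15.5×19.5 cube at (-4, 6.5) contributes its full rectangle (area 302.25 mm²); Combining (union): only the 15.5×19.5 cube at (-4, 6.5) is present, so the union is just that shape — area = 302.25 mm²; the r=7 cylinder at (-3.5, 15) contributes a regular 8-gon of circumradius 7 (area = (8/2)·7.000²·sin(360°/8) = 138.59 mm²); Taking the first minus the rest: starting from the result so far (302.25 mm²), the r=7 cylinder at (-3.5, 15) partially overlaps it — only the 76.19 mm² overlap (of its 138.59 mm²) is removed, clipping the outline — area = 226.06 mm². Overall, the cross-section is a single solid region. Net area = 226.06 mm².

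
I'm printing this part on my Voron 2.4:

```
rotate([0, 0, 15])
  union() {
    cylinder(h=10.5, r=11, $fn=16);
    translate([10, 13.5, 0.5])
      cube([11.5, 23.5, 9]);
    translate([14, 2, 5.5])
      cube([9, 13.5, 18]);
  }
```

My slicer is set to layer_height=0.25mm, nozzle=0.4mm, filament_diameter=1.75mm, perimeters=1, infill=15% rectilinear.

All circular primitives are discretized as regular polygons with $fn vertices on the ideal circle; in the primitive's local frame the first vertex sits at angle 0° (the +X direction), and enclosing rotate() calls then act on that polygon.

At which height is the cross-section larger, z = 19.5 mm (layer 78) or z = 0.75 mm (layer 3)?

Layer 78 (z = 19.5): the cylinder is absent (z outside [0, 10.5]); the cube at (10, 13.5) is absent (z outside [0.5, 9.5]); the cube at (14, 2) is present — its section is the full 9×13.5 rectangle (area 121.50 mm²); Merging all regions: only the 9×13.5 cube at (14, 2) is present, so the union is just that shape — area = 121.50 mm²; (whole slice rotated 15° about Z — lengths, areas and connectivity unchanged). So its area = 121.50 mm². Layer 3 (z = 0.75): the r=11 cylinder gives a regular 16-gon of circumradius 11 (constant along its height) (area = (16/2)·11.000²·sin(360°/16) = 370.44 mm²); the 11.5×23.5 cube at (10, 13.5) contributes its full rectangle (area 270.25 mm²); the cube at (14, 2) is absent (z outside [5.5, 23.5]); Merging all regions: the 2 present regions are separate (no shared area or edge), so areas and boundary lengths simply add and each stays a separate island — area = 640.69 mm²; (whole slice rotated 15° about Z — lengths, areas and connectivity unchanged). So its area = 640.69 mm². Layer 3 is larger (640.69 vs 121.50 mm²).

layer 3 (z = 0.75 mm)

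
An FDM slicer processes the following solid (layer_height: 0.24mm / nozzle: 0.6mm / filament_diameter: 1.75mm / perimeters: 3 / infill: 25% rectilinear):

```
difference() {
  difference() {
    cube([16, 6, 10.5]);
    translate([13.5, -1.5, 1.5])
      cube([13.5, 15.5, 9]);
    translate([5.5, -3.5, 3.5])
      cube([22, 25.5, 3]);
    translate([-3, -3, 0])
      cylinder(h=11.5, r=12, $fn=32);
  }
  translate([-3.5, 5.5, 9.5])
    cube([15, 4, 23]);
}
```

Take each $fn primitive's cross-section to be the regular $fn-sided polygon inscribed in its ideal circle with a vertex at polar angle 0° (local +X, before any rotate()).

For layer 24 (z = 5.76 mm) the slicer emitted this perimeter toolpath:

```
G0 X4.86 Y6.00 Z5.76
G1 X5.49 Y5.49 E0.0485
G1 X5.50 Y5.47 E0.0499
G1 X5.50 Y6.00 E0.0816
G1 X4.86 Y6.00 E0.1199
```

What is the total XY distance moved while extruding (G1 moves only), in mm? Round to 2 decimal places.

Sum the Euclidean lengths of each G1 segment: total = 2.00 mm.

2.00 mm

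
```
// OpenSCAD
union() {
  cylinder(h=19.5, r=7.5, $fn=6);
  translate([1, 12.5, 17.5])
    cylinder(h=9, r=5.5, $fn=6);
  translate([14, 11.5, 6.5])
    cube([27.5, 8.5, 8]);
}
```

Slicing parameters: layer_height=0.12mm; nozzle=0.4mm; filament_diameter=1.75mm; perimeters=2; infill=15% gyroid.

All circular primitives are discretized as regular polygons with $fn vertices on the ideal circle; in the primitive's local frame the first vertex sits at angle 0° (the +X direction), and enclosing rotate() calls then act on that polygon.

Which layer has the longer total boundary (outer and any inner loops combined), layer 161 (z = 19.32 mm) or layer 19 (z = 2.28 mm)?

Layer 161 (z = 19.32): the cylinder: section is a regular 6-gon, circumradius r=7.5 (perimeter = 2·6·7.500·sin(180°/6) = 45.00 mm); the r=5.5 cylinder at (1, 12.5) contributes a regular 6-gon of circumradius 5.5 (perimeter = 2·6·5.500·sin(180°/6) = 33.00 mm); the cube at (14, 11.5) is not intersected at this z (z outside [6.5, 14.5]); Taking the union: the 2 present regions are separate (no shared area or edge), so areas and boundary lengths simply add and each stays a separate island — boundary = 78.00 mm. So its perimeter = 78.00 mm. Layer 19 (z = 2.28): the r=7.5 cylinder gives a regular 6-gon of circumradius 7.5 (constant along its height) (perimeter = 2·6·7.500·sin(180°/6) = 45.00 mm); the cylinder at (1, 12.5) does not reach this height (z outside [17.5, 26.5]); the cube at (14, 11.5) does not reach this height (z outside [6.5, 14.5]); Taking the union: only the r=7.5 cylinder is present, so the union is just that shape — boundary = 45.00 mm. So its perimeter = 45.00 mm. Layer 161 is larger (78.00 vs 45.00 mm).

layer 161 (z = 19.32 mm)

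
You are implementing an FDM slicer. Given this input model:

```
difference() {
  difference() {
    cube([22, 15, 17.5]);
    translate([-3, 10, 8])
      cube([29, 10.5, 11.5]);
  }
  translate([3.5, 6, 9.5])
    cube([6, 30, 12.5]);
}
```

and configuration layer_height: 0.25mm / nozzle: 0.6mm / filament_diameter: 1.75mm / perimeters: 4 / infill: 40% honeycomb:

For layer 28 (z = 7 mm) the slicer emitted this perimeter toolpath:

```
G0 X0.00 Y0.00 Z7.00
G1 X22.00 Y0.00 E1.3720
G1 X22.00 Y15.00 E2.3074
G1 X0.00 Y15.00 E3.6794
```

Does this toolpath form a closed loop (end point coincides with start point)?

Start point (G0): (0.00, 0.00). End point (last G1): the path does not return to the start — open.

no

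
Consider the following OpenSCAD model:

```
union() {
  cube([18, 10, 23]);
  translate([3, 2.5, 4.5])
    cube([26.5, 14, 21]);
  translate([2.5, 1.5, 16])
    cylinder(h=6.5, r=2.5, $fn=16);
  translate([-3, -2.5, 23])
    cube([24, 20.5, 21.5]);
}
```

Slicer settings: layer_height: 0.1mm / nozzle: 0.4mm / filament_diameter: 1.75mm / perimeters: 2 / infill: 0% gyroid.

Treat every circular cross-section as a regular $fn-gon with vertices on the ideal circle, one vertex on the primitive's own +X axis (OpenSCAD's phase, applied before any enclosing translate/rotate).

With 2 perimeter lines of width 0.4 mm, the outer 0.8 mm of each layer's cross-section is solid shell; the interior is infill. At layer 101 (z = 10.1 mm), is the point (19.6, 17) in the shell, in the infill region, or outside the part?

At z = 10.1 mm: the cube is present — its section is the full 18×10 rectangle; the cube at (3, 2.5) is present — its section is the full 26.5×14 rectangle; the cylinder at (2.5, 1.5) does not reach this height (z outside [16, 22.5]); the cube at (-3, -2.5) is not intersected at this z (z outside [23, 44.5]); Merging all regions: the regions partially overlap (shared area 112.50 mm²), so overlapping operands fuse into one piece — 1 connected region. Overall, the cross-section is a single solid region. The nearest boundary edge runs (3.00, 16.50)→(29.50, 16.50); distance from the point to it = 0.50 mm. The point is not inside any of the regions above, so it lies outside the cross-section (0.50 mm from the nearest boundary).

outside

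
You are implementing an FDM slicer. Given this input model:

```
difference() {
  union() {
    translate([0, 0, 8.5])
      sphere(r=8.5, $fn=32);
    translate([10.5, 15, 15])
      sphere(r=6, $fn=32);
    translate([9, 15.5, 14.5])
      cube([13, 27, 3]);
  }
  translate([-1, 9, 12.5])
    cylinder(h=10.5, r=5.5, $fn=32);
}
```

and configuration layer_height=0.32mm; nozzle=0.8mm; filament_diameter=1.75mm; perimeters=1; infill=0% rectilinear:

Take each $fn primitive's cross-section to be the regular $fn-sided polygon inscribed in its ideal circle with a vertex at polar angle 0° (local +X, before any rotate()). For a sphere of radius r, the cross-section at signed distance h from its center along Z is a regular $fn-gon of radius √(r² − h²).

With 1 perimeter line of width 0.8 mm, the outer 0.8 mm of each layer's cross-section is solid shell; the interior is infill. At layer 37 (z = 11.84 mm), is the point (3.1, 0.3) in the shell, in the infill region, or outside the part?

infill

At z = 11.84 mm: the r=8.5 sphere slices to a regular 32-gon of circumradius 7.816 (√(r²−h²) with h=3.34 from center); the sphere at (10.5, 15): section is a regular 32-gon, circumradius = √(r²−h²) = √(6²−3.16²) = 5.100; the cube at (9, 15.5) is not intersected at this z (z outside [14.5, 17.5]); Merging all regions: the 2 present regions are separate (no shared area or edge), so areas and boundary lengths simply add and each stays a separate island — 2 connected regions; the cylinder at (-1, 9) is absent (z outside [12.5, 23]); After the difference (first − rest): none of the subtracted shapes is present at this height, so the result so far is unchanged — 2 connected regions. Overall, the cross-section has 2 separate islands. The nearest boundary edge runs (7.67, 1.52)→(7.82, 0.00); distance from the point to it = 4.66 mm. (Shell/infill is judged within the island containing the point — the largest one.) The point is inside the cross-section and 4.66 mm from the nearest boundary — more than the 0.8 mm shell width (1 × 0.8), so it's in the infill interior.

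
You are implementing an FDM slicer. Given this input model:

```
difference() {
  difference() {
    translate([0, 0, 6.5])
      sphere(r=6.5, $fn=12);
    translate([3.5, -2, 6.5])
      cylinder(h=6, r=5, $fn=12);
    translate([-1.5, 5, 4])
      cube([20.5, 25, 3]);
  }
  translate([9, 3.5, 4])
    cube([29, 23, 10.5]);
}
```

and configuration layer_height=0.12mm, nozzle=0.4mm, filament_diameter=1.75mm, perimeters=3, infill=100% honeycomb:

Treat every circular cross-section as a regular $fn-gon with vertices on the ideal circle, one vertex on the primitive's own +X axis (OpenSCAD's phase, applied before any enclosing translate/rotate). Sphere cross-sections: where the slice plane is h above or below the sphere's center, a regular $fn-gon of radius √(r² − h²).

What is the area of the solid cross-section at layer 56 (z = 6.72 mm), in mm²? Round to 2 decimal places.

67.81 mm²

At z = 6.72 mm: the sphere: section is a regular 12-gon, circumradius = √(r²−h²) = √(6.5²−0.22²) = 6.496 (area = (12/2)·6.496²·sin(360°/12) = 126.60 mm²); the r=5 cylinder at (3.5, -2) contributes a regular 12-gon of circumradius 5 (area = (12/2)·5.000²·sin(360°/12) = 75.00 mm²); the cube at (-1.5, 5) (footprint 20.5×25) is included at this height (area 512.50 mm²); After the difference (first − rest): starting from the r=6.5 sphere (126.60 mm²), the r=5 cylinder at (3.5, -2) partially overlaps it — only the 53.21 mm² overlap (of its 75.00 mm²) is removed, clipping the outline; the 20.5×25 cube at (-1.5, 5) partially overlaps it — only the 5.59 mm² overlap (of its 512.50 mm²) is removed, clipping the outline — area = 67.81 mm²; the cube at (9, 3.5) is present — its section is the full 29×23 rectangle (area 667.00 mm²); After the difference (first − rest): starting from that combined region (67.81 mm²), the 29×23 cube at (9, 3.5) misses the remaining region (no effect) — area = 67.81 mm². Overall, the cross-section is a single solid region. Net area = 67.81 mm².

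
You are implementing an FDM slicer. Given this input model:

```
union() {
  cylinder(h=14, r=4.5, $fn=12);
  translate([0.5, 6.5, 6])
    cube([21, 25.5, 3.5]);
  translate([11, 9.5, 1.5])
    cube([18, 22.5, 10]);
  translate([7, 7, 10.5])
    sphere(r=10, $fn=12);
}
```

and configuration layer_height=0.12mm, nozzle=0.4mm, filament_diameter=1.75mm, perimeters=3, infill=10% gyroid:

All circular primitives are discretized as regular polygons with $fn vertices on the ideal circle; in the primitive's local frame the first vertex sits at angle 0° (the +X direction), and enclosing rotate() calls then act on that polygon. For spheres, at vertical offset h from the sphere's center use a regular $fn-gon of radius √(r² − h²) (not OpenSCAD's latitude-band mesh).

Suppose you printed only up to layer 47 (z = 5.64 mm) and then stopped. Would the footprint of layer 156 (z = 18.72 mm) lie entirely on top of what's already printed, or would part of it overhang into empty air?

Compare the two slices. At z = 5.64: the r=4.5 cylinder gives a regular 12-gon of circumradius 4.5 (constant along its height) (area = (12/2)·4.500²·sin(360°/12) = 60.75 mm²); the cube at (0.5, 6.5) is absent (z outside [6, 9.5]); the cube at (11, 9.5) (footprint 18×22.5) is included at this height (area 405.00 mm²); the r=10 sphere at (7, 7) contributes a regular 12-gon of circumradius √(10²−4.86²) = 8.740 (area = (12/2)·8.740²·sin(360°/12) = 229.14 mm²); Taking the union: the regions partially overlap — summed areas 694.89 mm² minus the doubly-counted overlap 29.62 mm² gives 665.27 mm² — area = 665.27 mm². At z = 18.72: the cylinder does not reach this height (z outside [0, 14]); the cube at (0.5, 6.5) does not reach this height (z outside [6, 9.5]); the cube at (11, 9.5) does not reach this height (z outside [1.5, 11.5]); the r=10 sphere at (7, 7) contributes a regular 12-gon of circumradius √(10²−8.22²) = 5.695 (area = (12/2)·5.695²·sin(360°/12) = 97.29 mm²); Taking the union: only the r=10 sphere at (7, 7) is present, so the union is just that shape — area = 97.29 mm². Checking containment: the cross-section at z = 18.72 is a subset of the cross-section at z = 5.64.

entirely on top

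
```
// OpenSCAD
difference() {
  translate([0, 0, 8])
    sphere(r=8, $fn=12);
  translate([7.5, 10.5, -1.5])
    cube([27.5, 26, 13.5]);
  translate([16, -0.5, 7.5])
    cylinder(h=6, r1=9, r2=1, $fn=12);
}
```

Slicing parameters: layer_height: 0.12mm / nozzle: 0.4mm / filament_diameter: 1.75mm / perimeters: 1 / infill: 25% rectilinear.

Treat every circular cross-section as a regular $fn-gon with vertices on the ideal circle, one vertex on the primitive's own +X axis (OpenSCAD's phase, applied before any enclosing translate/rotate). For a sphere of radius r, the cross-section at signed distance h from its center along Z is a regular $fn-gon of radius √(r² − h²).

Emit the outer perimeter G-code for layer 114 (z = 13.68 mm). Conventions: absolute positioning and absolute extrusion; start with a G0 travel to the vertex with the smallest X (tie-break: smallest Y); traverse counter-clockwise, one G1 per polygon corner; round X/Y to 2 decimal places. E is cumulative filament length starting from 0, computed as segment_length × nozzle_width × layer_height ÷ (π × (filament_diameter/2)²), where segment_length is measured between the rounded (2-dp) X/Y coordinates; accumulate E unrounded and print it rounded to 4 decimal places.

At z = 13.68 mm: the sphere: section is a regular 12-gon, circumradius = √(r²−h²) = √(8²−5.68²) = 5.634; the cube at (7.5, 10.5) is not intersected at this z (z outside [-1.5, 12]); the cone at (16, -0.5) is absent (z outside [7.5, 13.5]); Taking the first minus the rest: none of the subtracted shapes is present at this height, so the r=8 sphere is unchanged — 1 connected region. The outline is a single polygon with 12 vertices. Extrusion per mm of travel: 0.4 × 0.12 / (π × 0.875²) = 0.019956. Accumulating E over each segment gives final E = 0.6984.

G0 X-5.63 Y0.00 Z13.68
G1 X-4.88 Y-2.82 E0.0582
G1 X-2.82 Y-4.88 E0.1164
G1 X0.00 Y-5.63 E0.1746
G1 X2.82 Y-4.88 E0.2328
G1 X4.88 Y-2.82 E0.2910
G1 X5.63 Y0.00 E0.3492
G1 X4.88 Y2.82 E0.4074
G1 X2.82 Y4.88 E0.4656
G1 X0.00 Y5.63 E0.5238
G1 X-2.82 Y4.88 E0.5820
G1 X-4.88 Y2.82 E0.6402
G1 X-5.63 Y0.00 E0.6984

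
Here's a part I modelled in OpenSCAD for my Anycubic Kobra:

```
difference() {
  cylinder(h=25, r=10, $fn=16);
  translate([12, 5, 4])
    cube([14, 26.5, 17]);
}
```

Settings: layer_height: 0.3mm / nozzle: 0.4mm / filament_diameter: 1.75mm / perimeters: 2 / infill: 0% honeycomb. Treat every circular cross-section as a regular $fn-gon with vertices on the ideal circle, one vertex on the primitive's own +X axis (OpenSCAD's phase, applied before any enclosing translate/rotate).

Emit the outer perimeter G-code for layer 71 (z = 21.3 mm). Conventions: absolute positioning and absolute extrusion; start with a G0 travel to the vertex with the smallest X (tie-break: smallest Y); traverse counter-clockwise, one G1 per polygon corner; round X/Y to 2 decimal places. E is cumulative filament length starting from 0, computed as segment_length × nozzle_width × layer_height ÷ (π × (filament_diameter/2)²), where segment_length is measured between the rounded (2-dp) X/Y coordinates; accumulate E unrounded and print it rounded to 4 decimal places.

G0 X-10.00 Y0.00 Z21.30
G1 X-9.24 Y-3.83 E0.1948
G1 X-7.07 Y-7.07 E0.3894
G1 X-3.83 Y-9.24 E0.5839
G1 X0.00 Y-10.00 E0.7787
G1 X3.83 Y-9.24 E0.9735
G1 X7.07 Y-7.07 E1.1681
G1 X9.24 Y-3.83 E1.3626
G1 X10.00 Y0.00 E1.5574
G1 X9.24 Y3.83 E1.7522
G1 X7.07 Y7.07 E1.9468
G1 X3.83 Y9.24 E2.1413
G1 X0.00 Y10.00 E2.3361
G1 X-3.83 Y9.24 E2.5309
G1 X-7.07 Y7.07 E2.7255
G1 X-9.24 Y3.83 E2.9200
G1 X-10.00 Y0.00 E3.1148

At z = 21.3 mm: the r=10 cylinder gives a regular 16-gon of circumradius 10 (constant along its height); the cube at (12, 5) is not intersected at this z (z outside [4, 21]); Taking the first minus the rest: none of the subtracted shapes is present at this height, so the r=10 cylinder is unchanged — 1 connected region. The outline is a single polygon with 16 vertices. Extrusion per mm of travel: 0.4 × 0.3 / (π × 0.875²) = 0.049890. Accumulating E over each segment gives final E = 3.1148.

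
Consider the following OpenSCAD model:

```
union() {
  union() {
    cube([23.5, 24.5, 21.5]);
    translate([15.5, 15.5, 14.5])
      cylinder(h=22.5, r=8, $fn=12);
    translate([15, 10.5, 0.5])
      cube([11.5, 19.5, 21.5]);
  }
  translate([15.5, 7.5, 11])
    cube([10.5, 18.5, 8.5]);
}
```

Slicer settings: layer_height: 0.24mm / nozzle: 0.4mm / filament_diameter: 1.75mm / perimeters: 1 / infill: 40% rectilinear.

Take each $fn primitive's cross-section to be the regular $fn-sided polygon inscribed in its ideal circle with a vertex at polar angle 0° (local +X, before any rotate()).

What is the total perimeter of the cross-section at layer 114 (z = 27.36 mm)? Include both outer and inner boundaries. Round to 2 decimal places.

49.69 mm

At z = 27.36 mm: the cube does not reach this height (z outside [0, 21.5]); the r=8 cylinder at (15.5, 15.5) gives a regular 12-gon of circumradius 8 (constant along its height) (perimeter = 2·12·8.000·sin(180°/12) = 49.69 mm); the cube at (15, 10.5) is not intersected at this z (z outside [0.5, 22]); Merging all regions: only the r=8 cylinder at (15.5, 15.5) is present, so the union is just that shape — boundary = 49.69 mm; the cube at (15.5, 7.5) is absent (z outside [11, 19.5]); Combining (union): only that combined region is present, so the union is just that shape — boundary = 49.69 mm. Overall, the cross-section is a single solid region. Total boundary length (outer) = 49.69 mm.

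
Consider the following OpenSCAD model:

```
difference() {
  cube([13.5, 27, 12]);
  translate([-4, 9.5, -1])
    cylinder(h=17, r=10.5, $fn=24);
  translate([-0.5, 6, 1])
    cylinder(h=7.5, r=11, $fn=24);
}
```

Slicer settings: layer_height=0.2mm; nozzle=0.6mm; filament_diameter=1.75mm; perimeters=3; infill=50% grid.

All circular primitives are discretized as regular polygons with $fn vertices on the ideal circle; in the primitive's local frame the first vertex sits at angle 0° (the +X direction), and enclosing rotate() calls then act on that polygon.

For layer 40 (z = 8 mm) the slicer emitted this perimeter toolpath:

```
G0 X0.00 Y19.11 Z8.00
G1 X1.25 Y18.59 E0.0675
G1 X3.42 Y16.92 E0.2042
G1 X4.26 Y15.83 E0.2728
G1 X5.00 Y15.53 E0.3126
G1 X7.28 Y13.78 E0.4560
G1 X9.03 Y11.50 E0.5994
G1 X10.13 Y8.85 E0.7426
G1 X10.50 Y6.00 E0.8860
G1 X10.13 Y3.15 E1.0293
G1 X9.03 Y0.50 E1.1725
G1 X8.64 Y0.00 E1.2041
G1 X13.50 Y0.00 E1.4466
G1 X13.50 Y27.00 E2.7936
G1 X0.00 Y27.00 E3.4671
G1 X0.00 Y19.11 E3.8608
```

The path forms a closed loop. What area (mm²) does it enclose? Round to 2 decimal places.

211.38 mm²

Apply the shoelace formula to the sequence of (X, Y) vertices; enclosed area = 211.38 mm².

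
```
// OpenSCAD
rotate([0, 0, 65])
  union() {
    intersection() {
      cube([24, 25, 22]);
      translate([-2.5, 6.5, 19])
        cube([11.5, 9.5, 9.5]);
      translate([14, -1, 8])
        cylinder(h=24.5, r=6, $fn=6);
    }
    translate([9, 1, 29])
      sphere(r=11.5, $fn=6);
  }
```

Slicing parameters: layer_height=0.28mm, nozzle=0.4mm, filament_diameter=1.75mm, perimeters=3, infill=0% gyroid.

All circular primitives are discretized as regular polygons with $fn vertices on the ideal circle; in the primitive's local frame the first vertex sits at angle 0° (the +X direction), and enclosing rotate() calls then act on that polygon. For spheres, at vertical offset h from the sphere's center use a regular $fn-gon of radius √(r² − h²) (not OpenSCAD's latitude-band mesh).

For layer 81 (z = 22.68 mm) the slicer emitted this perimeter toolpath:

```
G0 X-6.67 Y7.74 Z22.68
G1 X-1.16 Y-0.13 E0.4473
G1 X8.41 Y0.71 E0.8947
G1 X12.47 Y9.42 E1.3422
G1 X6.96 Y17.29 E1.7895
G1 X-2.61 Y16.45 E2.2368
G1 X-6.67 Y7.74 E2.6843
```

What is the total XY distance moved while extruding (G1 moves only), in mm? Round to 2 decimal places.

Sum the Euclidean lengths of each G1 segment: total = 57.65 mm.

57.65 mm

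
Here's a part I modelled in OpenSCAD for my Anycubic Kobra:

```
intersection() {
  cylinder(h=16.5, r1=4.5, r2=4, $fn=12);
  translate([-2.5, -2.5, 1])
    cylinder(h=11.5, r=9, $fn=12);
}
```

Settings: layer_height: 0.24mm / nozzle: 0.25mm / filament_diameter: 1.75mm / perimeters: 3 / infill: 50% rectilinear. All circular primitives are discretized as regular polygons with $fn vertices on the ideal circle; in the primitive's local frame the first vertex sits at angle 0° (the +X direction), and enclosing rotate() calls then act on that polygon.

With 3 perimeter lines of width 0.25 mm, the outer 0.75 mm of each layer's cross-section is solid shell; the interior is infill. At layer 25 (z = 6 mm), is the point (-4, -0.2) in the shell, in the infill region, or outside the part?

At z = 6 mm: the cone (r1=4.5→r2=4) has section circumradius 4.318 here — a regular 12-gon; the cylinder at (-2.5, -2.5): section is a regular 12-gon, circumradius r=9; Keeping only the common overlap: the cone lies inside the r=9 cylinder at (-2.5, -2.5), so it is kept whole — 1 connected region. Overall, the cross-section is a single solid region. The nearest boundary edge runs (-3.74, -2.16)→(-4.32, 0.00); distance from the point to it = 0.26 mm. The point is inside the cross-section, 0.26 mm from the nearest boundary — within the 0.75 mm shell band (3 × 0.25).

shell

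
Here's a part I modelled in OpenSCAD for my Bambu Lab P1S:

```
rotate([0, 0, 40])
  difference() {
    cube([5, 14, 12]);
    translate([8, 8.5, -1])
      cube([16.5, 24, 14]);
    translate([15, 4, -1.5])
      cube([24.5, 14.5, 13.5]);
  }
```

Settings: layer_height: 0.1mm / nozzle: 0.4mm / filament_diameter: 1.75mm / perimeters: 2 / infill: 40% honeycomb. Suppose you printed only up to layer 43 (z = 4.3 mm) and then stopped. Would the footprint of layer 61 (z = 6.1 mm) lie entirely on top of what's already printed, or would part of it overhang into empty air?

Compare the two slices. At z = 4.3: the cube is present — its section is the full 5×14 rectangle (area 70.00 mm²); the cube at (8, 8.5) is present — its section is the full 16.5×24 rectangle (area 396.00 mm²); the cube at (15, 4) is present — its section is the full 24.5×14.5 rectangle (area 355.25 mm²); Subtracting the remaining from the first: starting from the 5×14 cube (70.00 mm²), the 16.5×24 cube at (8, 8.5) misses the remaining region (no effect); the 24.5×14.5 cube at (15, 4) misses the remaining region (no effect) — area = 70.00 mm²; (rotated 40° about Z; rotation is an isometry so areas/perimeters/island counts are preserved). At z = 6.1: the cube is present — its section is the full 5×14 rectangle (area 70.00 mm²); the cube at (8, 8.5) (footprint 16.5×24) is included at this height (area 396.00 mm²); the cube at (15, 4) (footprint 24.5×14.5) is included at this height (area 355.25 mm²); After the difference (first − rest): starting from the 5×14 cube (70.00 mm²), the 16.5×24 cube at (8, 8.5) misses the remaining region (no effect); the 24.5×14.5 cube at (15, 4) misses the remaining region (no effect) — area = 70.00 mm²; (rotated 40° about Z; rotation is an isometry so areas/perimeters/island counts are preserved). Checking containment: the cross-section at z = 6.1 is a subset of the cross-section at z = 4.3.

entirely on top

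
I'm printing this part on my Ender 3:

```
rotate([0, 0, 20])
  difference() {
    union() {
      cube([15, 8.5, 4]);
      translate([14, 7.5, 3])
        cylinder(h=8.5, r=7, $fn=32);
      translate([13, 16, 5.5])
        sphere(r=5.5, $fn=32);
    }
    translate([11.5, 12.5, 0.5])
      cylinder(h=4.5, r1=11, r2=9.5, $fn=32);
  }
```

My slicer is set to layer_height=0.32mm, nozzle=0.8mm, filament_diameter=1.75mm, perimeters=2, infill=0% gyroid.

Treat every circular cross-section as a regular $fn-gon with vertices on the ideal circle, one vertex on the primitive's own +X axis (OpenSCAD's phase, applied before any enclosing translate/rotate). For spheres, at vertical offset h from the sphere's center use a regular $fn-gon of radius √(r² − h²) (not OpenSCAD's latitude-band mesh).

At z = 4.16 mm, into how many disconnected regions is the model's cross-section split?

1

At z = 4.16 mm: the cube does not reach this height (z outside [0, 4]); the r=7 cylinder at (14, 7.5) gives a regular 32-gon of circumradius 7 (constant along its height); the r=5.5 sphere at (13, 16) contributes a regular 32-gon of circumradius √(5.5²−1.34²) = 5.334; Taking the union: the regions partially overlap (shared area 22.43 mm²), so overlapping operands fuse into one piece — 1 connected region; the cone at (11.5, 12.5) contributes a regular 32-gon of circumradius 9.780 (interpolated between r1=11 and r2=9.5 at t=0.813); Subtracting the remaining from the first: starting from that combined region, the cone at (11.5, 12.5) partially overlaps it — only the 188.06 mm² overlap (of its 298.56 mm²) is removed, clipping the outline — 1 connected region; (rotated 20° about Z; rotation is an isometry so areas/perimeters/island counts are preserved). The result has 1 disconnected region.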